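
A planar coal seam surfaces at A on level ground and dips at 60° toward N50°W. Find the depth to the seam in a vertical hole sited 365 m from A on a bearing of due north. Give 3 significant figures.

The hole lies 50° from the dip direction, so the down-dip offset is 365 × cos 50° = 234.62 m.
Depth = down-dip offset × tan(dip) = 234.62 × tan 60° = 234.62 × 1.7321
Depth = 406.37 m

406 m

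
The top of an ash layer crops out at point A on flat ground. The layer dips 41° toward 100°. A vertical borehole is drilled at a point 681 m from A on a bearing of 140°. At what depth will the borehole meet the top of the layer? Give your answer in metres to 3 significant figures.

The hole lies 40° from the dip direction, so the down-dip offset is 681 × cos 40° = 521.68 m.
Depth = down-dip offset × tan(dip) = 521.68 × tan 41° = 521.68 × 0.8693
Depth = 453.49 m

453 m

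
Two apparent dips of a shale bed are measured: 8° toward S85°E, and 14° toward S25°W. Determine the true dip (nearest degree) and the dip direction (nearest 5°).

true dip 19°, dip direction 160°

Each apparent-dip line lies in the plane. As unit vectors (x east, y north, z up), v₁ plunges 8°→S85°E and v₂ plunges 14°→S25°W.
n = v₁ × v₂ = (0.102, -0.296, 0.903) (taken with n_z > 0).
True dip = arccos(n_z / |n|) = arccos(0.9449) = 19.1°.
Dip direction = azimuth of (n_x, n_y) = atan2(0.102, -0.296) = 161°.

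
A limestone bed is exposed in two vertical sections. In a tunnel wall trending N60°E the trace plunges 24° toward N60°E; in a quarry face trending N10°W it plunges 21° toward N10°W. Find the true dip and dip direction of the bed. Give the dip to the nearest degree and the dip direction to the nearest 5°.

Represent each trace as a vector plunging at its apparent dip toward its trend (east-north-up frame): v₁ = (0.791, 0.457, -0.407), v₂ = (-0.162, 0.919, -0.358).
Cross product v₁ × v₂ gives the pole to the plane: n ∝ (0.210, 0.349, 0.801).
True dip = arccos(n_z / |n|) = arccos(0.8912) = 27.0°.
The horizontal component of n points toward azimuth atan2(n_x, n_y) = 31°, the dip direction.

true dip 27°, dip direction 030°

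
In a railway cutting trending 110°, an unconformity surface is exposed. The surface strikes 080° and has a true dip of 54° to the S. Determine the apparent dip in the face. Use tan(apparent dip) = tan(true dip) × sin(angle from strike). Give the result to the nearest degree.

The section lies 30° from the strike.
tan(apparent dip) = tan 54° · sin 30° = 0.6882
α = arctan(0.6882) = 34.54°

35°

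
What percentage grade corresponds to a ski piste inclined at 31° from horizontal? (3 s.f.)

60.1%

grade % = 100 × tan 31° = 100 × 0.6009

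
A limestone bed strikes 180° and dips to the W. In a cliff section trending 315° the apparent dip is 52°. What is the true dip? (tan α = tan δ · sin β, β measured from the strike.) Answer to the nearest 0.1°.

β = acute angle between strike 180° and section 315° = 45°.
tan(true dip) = tan 52° / sin 45° = 1.8101
true dip = arctan 1.8101 = 61.08°

61.1°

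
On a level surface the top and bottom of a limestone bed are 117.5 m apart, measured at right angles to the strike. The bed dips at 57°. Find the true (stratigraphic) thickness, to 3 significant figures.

98.5 m

True thickness t = w · sin(dip) = 117.5 × sin 57°
t = 117.5 × 0.8387 = 98.544 m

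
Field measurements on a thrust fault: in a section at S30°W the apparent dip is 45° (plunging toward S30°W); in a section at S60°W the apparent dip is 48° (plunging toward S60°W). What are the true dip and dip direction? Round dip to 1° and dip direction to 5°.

The two traces are lines in the plane: v₁ = (sin 210°·cos 45°, cos 210°·cos 45°, −sin 45°), v₂ = (sin 240°·cos 48°, cos 240°·cos 48°, −sin 48°).
Cross product v₁ × v₂ gives the pole to the plane: n ∝ (-0.219, -0.147, 0.237).
Dip δ = arctan(|n_h|/n_z) = arctan(0.263/0.237) = 48.1°.
Dip direction = azimuth of (n_x, n_y) = atan2(-0.219, -0.147) = 236°.

true dip 48°, dip direction 235°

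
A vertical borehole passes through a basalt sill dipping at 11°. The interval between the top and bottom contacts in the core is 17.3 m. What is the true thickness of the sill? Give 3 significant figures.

17.0 m

True thickness t = h · cos(dip) = 17.3 × cos 11°
t = 17.3 × 0.9816 = 16.982 m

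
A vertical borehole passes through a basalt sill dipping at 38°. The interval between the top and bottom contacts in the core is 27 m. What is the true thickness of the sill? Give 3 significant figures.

21.3 m

True thickness t = h · cos(dip) = 27 × cos 38°
t = 27 × 0.7880 = 21.276 m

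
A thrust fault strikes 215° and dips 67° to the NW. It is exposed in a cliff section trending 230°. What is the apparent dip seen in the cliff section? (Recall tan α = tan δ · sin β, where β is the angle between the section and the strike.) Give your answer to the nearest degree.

The strike is 215° and the section trends 230°; the acute angle between them is β = 15°.
tan(apparent dip) = tan 67° · sin 15° = 0.6097
α = arctan(0.6097) = 31.37°

31°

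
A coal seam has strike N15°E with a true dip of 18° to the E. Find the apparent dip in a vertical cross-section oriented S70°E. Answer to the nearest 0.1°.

17.9°

The strike is N15°E and the section trends S70°E; the acute angle between them is β = 85°.
tan α = tan 18° × sin 85° = 0.3249 × 0.9962 = 0.3237
apparent dip = arctan 0.3237 = 17.94°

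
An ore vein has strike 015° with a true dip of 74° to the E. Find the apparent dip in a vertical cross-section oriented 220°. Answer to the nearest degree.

56°

The section lies 25° from the strike.
tan(apparent dip) = tan 74° · sin 25° = 1.4738
α = arctan(1.4738) = 55.84°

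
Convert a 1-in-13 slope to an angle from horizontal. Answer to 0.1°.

tan θ = 1/13 = 0.0769
θ = arctan(0.0769) = 4.40°

4.4°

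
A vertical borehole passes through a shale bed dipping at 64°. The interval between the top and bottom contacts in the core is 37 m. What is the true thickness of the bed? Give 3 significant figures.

True thickness t = h · cos(dip) = 37 × cos 64°
t = 37 × 0.4384 = 16.220 m

16.2 m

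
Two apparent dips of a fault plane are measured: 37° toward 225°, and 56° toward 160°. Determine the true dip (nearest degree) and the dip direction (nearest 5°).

Each apparent-dip line lies in the plane. As unit vectors (x east, y north, z up), v₁ plunges 37°→225° and v₂ plunges 56°→160°.
Cross product v₁ × v₂ gives the pole to the plane: n ∝ (0.152, -0.583, 0.405).
tan δ = √(n_x²+n_y²)/n_z = 0.603/0.405, so δ = 56.1°.
Dip direction = atan2(0.152, -0.583) = 165° (azimuth of n's horizontal projection).

true dip 56°, dip direction 165°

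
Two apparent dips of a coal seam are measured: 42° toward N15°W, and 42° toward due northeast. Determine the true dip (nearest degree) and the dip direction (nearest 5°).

Each apparent-dip line lies in the plane. As unit vectors (x east, y north, z up), v₁ plunges 42°→N15°W and v₂ plunges 42°→due northeast.
Cross product v₁ × v₂ gives the pole to the plane: n ∝ (0.129, 0.480, 0.478).
True dip = arccos(n_z / |n|) = arccos(0.6932) = 46.1°.
The horizontal component of n points toward azimuth atan2(n_x, n_y) = 15°, the dip direction.

true dip 46°, dip direction 015°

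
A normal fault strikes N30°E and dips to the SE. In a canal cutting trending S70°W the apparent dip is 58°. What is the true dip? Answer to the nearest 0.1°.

68.1°

The section is 40° from the strike.
tan(true dip) = tan 58° / sin 40° = 2.4897
δ = arctan(2.4897) = 68.12°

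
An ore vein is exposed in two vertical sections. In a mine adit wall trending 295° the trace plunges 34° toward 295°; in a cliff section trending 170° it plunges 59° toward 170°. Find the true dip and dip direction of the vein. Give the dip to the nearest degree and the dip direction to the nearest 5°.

true dip 69°, dip direction 220°

Represent each trace as a vector plunging at its apparent dip toward its trend (east-north-up frame): v₁ = (-0.751, 0.350, -0.559), v₂ = (0.089, -0.507, -0.857).
n = v₁ × v₂ = (-0.584, -0.694, 0.350) (taken with n_z > 0).
tan δ = √(n_x²+n_y²)/n_z = 0.907/0.350, so δ = 68.9°.
Dip direction = atan2(-0.584, -0.694) = 220° (azimuth of n's horizontal projection).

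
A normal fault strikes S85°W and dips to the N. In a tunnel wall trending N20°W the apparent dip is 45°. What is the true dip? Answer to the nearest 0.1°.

46.0°

β = acute angle between strike S85°W and section N20°W = 75°.
tan(true dip) = tan 45° / sin 75° = 1.0353
δ = arctan(1.0353) = 45.99°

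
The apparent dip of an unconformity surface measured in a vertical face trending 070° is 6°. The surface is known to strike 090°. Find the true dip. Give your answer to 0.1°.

The section is 20° from the strike.
tan δ = tan α / sin β = tan 6° / sin 20° = 0.1051 / 0.3420 = 0.3073
δ = arctan(0.3073) = 17.08°

17.1°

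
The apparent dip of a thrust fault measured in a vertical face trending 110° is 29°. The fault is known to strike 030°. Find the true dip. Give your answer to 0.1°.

β = acute angle between strike 030° and section 110° = 80°.
tan δ = tan α / sin β = tan 29° / sin 80° = 0.5543 / 0.9848 = 0.5629
true dip = arctan 0.5629 = 29.37°

29.4°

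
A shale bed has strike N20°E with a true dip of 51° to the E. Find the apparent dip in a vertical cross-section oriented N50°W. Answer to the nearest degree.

49°

The strike is N20°E and the section trends N50°W; the acute angle between them is β = 70°.
tan(apparent dip) = tan 51° · sin 70° = 1.1604
apparent dip = arctan 1.1604 = 49.25°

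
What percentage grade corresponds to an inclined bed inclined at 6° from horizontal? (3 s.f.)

grade % = 100 × tan 6° = 100 × 0.1051

10.5%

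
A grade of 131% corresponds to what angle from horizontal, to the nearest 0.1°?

tan θ = 131/100 = 1.3100
θ = arctan(1.3100) = 52.64°

52.6°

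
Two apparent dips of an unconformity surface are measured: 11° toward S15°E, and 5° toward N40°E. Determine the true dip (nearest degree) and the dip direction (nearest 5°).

Represent each trace as a vector plunging at its apparent dip toward its trend (east-north-up frame): v₁ = (0.254, -0.948, -0.191), v₂ = (0.640, 0.763, -0.087).
n = v₁ × v₂ = (0.228, -0.100, 0.801) (taken with n_z > 0).
tan δ = √(n_x²+n_y²)/n_z = 0.249/0.801, so δ = 17.3°.
Dip direction = atan2(0.228, -0.100) = 114° (azimuth of n's horizontal projection).

true dip 17°, dip direction 115°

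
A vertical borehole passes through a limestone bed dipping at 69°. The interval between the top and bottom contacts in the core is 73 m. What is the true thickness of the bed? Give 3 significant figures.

26.2 m

True thickness t = h · cos(dip) = 73 × cos 69°
t = 73 × 0.3584 = 26.161 m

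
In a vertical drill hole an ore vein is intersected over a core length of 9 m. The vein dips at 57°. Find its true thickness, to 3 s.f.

True thickness t = h · cos(dip) = 9 × cos 57°
t = 9 × 0.5446 = 4.902 m

4.90 m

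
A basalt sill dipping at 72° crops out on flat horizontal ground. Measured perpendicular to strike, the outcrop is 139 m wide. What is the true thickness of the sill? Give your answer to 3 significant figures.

True thickness t = w · sin(dip) = 139 × sin 72°
t = 139 × 0.9511 = 132.197 m

132 m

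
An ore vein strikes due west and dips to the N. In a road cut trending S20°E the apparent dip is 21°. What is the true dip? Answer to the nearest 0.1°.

The section is 70° from the strike.
tan(true dip) = tan 21° / sin 70° = 0.4085
true dip = arctan 0.4085 = 22.22°

22.2°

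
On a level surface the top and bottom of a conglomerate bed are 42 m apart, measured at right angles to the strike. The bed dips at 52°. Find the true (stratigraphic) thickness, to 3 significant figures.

33.1 m

True thickness t = w · sin(dip) = 42 × sin 52°
t = 42 × 0.7880 = 33.096 m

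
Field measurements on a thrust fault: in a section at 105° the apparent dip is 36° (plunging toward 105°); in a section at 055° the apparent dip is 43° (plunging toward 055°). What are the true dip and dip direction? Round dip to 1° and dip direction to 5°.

true dip 43°, dip direction 065°

Each apparent-dip line lies in the plane. As unit vectors (x east, y north, z up), v₁ plunges 36°→105° and v₂ plunges 43°→055°.
Cross product v₁ × v₂ gives the pole to the plane: n ∝ (0.389, 0.181, 0.453).
True dip = arccos(n_z / |n|) = arccos(0.7260) = 43.4°.
Dip direction = atan2(0.389, 0.181) = 65° (azimuth of n's horizontal projection).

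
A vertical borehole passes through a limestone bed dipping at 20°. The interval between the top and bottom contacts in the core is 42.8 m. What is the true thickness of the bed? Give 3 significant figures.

40.2 m

True thickness t = h · cos(dip) = 42.8 × cos 20°
t = 42.8 × 0.9397 = 40.219 m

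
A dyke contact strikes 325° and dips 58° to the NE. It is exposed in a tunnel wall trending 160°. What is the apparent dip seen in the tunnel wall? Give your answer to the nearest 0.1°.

Angle between strike (325°) and section (160°): β = 15°.
tan α = tan 58° × sin 15° = 1.6003 × 0.2588 = 0.4142
apparent dip = arctan 0.4142 = 22.50°

22.5°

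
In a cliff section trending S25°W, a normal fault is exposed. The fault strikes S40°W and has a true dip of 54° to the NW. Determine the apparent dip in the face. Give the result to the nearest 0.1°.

The strike is S40°W and the section trends S25°W; the acute angle between them is β = 15°.
tan(apparent dip) = tan 54° · sin 15° = 0.3562
apparent dip = arctan 0.3562 = 19.61°

19.6°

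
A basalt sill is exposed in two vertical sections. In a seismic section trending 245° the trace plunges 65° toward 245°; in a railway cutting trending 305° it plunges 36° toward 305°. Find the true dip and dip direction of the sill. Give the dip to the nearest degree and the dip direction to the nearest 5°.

true dip 65°, dip direction 235°

The two traces are lines in the plane: v₁ = (sin 245°·cos 65°, cos 245°·cos 65°, −sin 65°), v₂ = (sin 305°·cos 36°, cos 305°·cos 36°, −sin 36°).
The plane normal is n = v₁ × v₂ ∝ (-0.526, -0.375, 0.296).
True dip = arccos(n_z / |n|) = arccos(0.4167) = 65.4°.
Dip direction = atan2(-0.526, -0.375) = 234° (azimuth of n's horizontal projection).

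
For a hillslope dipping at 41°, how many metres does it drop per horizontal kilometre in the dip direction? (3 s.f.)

869 m

drop per km = 1000 × tan 41° = 1000 × 0.8693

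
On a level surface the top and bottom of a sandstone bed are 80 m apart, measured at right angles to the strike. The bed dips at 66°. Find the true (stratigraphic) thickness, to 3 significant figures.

True thickness t = w · sin(dip) = 80 × sin 66°
t = 80 × 0.9135 = 73.084 m

73.1 m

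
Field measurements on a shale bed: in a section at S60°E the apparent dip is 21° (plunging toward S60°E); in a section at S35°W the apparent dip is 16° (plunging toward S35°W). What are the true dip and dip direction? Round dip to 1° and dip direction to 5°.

The two traces are lines in the plane: v₁ = (sin 120°·cos 21°, cos 120°·cos 21°, −sin 21°), v₂ = (sin 215°·cos 16°, cos 215°·cos 16°, −sin 16°).
n = v₁ × v₂ = (0.154, -0.420, 0.894) (taken with n_z > 0).
Dip δ = arctan(|n_h|/n_z) = arctan(0.448/0.894) = 26.6°.
The horizontal component of n points toward azimuth atan2(n_x, n_y) = 160°, the dip direction.

true dip 27°, dip direction 160°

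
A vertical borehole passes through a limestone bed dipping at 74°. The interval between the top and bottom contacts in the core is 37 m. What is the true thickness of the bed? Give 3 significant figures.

10.2 m

True thickness t = h · cos(dip) = 37 × cos 74°
t = 37 × 0.2756 = 10.199 m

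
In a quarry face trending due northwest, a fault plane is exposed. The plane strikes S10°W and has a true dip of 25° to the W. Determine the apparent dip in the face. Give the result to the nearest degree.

Angle between strike (S10°W) and section (due northwest): β = 55°.
tan(apparent dip) = tan 25° · sin 55° = 0.3820
apparent dip = arctan 0.3820 = 20.91°

21°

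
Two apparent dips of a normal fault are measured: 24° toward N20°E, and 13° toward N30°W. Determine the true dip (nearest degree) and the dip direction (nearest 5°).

true dip 24°, dip direction 030°

Represent each trace as a vector plunging at its apparent dip toward its trend (east-north-up frame): v₁ = (0.312, 0.858, -0.407), v₂ = (-0.487, 0.844, -0.225).
Cross product v₁ × v₂ gives the pole to the plane: n ∝ (0.150, 0.268, 0.682).
Dip δ = arctan(|n_h|/n_z) = arctan(0.308/0.682) = 24.3°.
Dip direction = azimuth of (n_x, n_y) = atan2(0.150, 0.268) = 29°.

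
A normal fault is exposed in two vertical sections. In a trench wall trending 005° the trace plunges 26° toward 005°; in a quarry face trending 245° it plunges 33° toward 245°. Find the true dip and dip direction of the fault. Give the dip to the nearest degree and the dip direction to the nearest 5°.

The two traces are lines in the plane: v₁ = (sin 5°·cos 26°, cos 5°·cos 26°, −sin 26°), v₂ = (sin 245°·cos 33°, cos 245°·cos 33°, −sin 33°).
n = v₁ × v₂ = (-0.643, 0.376, 0.653) (taken with n_z > 0).
True dip = arccos(n_z / |n|) = arccos(0.6591) = 48.8°.
Dip direction = atan2(-0.643, 0.376) = 300° (azimuth of n's horizontal projection).

true dip 49°, dip direction 300°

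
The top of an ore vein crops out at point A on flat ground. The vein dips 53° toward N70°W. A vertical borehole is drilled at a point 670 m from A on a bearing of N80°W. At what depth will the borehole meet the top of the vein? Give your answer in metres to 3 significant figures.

The hole lies 10° from the dip direction, so the down-dip offset is 670 × cos 10° = 659.82 m.
Depth = down-dip offset × tan(dip) = 659.82 × tan 53° = 659.82 × 1.3270
Depth = 875.61 m

876 m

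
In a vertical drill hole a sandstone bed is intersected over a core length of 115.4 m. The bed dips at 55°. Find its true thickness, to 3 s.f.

66.2 m

True thickness t = h · cos(dip) = 115.4 × cos 55°
t = 115.4 × 0.5736 = 66.191 m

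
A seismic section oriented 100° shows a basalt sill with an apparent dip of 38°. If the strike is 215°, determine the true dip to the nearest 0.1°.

40.8°

β = acute angle between strike 215° and section 100° = 65°.
tan δ = tan α / sin β = tan 38° / sin 65° = 0.7813 / 0.9063 = 0.8621
true dip = arctan 0.8621 = 40.76°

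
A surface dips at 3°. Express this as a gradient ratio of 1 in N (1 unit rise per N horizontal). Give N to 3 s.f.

1 in 19.1

1 : N means tan θ = 1/N, so N = 1/tan 3° = 1/0.0524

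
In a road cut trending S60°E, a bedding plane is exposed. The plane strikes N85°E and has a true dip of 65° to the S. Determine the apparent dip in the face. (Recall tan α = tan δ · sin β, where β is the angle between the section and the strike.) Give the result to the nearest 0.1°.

Angle between strike (N85°E) and section (S60°E): β = 35°.
tan α = tan 65° × sin 35° = 2.1445 × 0.5736 = 1.2300
α = arctan(1.2300) = 50.89°

50.9°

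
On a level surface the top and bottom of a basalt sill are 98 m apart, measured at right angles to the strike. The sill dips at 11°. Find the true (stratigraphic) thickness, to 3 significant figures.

18.7 m

True thickness t = w · sin(dip) = 98 × sin 11°
t = 98 × 0.1908 = 18.699 m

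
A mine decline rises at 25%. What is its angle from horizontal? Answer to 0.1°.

14.0°

tan θ = 25/100 = 0.2500
θ = arctan(0.2500) = 14.04°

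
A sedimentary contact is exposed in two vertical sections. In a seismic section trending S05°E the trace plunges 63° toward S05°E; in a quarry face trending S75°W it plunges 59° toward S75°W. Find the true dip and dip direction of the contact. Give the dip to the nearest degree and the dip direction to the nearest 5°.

true dip 67°, dip direction 210°

Represent each trace as a vector plunging at its apparent dip toward its trend (east-north-up frame): v₁ = (0.040, -0.452, -0.891), v₂ = (-0.497, -0.133, -0.857).
Cross product v₁ × v₂ gives the pole to the plane: n ∝ (-0.269, -0.477, 0.230).
True dip = arccos(n_z / |n|) = arccos(0.3876) = 67.2°.
Dip direction = atan2(-0.269, -0.477) = 209° (azimuth of n's horizontal projection).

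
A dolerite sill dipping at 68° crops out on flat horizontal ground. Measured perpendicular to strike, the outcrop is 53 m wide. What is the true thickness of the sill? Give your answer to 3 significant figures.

49.1 m

True thickness t = w · sin(dip) = 53 × sin 68°
t = 53 × 0.9272 = 49.141 m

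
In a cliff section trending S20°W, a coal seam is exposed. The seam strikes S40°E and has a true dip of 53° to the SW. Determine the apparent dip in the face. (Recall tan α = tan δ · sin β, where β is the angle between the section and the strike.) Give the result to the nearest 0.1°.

49.0°

Angle between strike (S40°E) and section (S20°W): β = 60°.
tan α = tan 53° × sin 60° = 1.3270 × 0.8660 = 1.1493
apparent dip = arctan 1.1493 = 48.97°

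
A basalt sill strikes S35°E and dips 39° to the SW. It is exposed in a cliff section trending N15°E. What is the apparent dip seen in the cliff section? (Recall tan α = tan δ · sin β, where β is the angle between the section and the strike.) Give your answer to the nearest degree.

The section lies 50° from the strike.
tan α = tan 39° × sin 50° = 0.8098 × 0.7660 = 0.6203
apparent dip = arctan 0.6203 = 31.81°

32°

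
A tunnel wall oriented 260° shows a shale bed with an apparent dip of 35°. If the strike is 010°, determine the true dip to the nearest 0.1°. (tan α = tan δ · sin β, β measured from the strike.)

36.7°

β = acute angle between strike 010° and section 260° = 70°.
tan δ = tan α / sin β = tan 35° / sin 70° = 0.7002 / 0.9397 = 0.7451
true dip = arctan 0.7451 = 36.69°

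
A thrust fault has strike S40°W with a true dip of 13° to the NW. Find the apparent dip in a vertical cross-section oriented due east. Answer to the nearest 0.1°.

10.0°

The strike is S40°W and the section trends due east; the acute angle between them is β = 50°.
tan α = tan 13° × sin 50° = 0.2309 × 0.7660 = 0.1769
apparent dip = arctan 0.1769 = 10.03°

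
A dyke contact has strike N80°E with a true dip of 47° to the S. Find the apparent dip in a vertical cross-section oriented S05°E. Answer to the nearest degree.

47°

The section lies 85° from the strike.
tan(apparent dip) = tan 47° · sin 85° = 1.0683
α = arctan(1.0683) = 46.89°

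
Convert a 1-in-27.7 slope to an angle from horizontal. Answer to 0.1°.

2.1°

tan θ = 1/27.7 = 0.0361
θ = arctan(0.0361) = 2.07°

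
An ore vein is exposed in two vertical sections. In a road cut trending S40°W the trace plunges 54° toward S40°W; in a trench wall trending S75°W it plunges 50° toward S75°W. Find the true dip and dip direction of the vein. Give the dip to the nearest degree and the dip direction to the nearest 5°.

true dip 54°, dip direction 225°

Represent each trace as a vector plunging at its apparent dip toward its trend (east-north-up frame): v₁ = (-0.378, -0.450, -0.809), v₂ = (-0.621, -0.166, -0.766).
The plane normal is n = v₁ × v₂ ∝ (-0.210, -0.213, 0.217).
True dip = arccos(n_z / |n|) = arccos(0.5865) = 54.1°.
Dip direction = azimuth of (n_x, n_y) = atan2(-0.210, -0.213) = 225°.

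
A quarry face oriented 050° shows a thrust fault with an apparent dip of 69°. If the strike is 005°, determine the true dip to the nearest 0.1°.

The section is 45° from the strike.
tan(true dip) = tan 69° / sin 45° = 3.6842
true dip = arctan 3.6842 = 74.81°

74.8°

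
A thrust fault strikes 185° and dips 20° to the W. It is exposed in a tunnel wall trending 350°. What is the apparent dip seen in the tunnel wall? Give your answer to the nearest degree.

5°

The strike is 185° and the section trends 350°; the acute angle between them is β = 15°.
tan α = tan 20° × sin 15° = 0.3640 × 0.2588 = 0.0942
α = arctan(0.0942) = 5.38°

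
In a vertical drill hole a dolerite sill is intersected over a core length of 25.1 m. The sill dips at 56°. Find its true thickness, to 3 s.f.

14.0 m

True thickness t = h · cos(dip) = 25.1 × cos 56°
t = 25.1 × 0.5592 = 14.036 m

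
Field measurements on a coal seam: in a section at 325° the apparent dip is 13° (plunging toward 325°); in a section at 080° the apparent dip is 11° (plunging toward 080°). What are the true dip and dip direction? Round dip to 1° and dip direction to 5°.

The two traces are lines in the plane: v₁ = (sin 325°·cos 13°, cos 325°·cos 13°, −sin 13°), v₂ = (sin 80°·cos 11°, cos 80°·cos 11°, −sin 11°).
n = v₁ × v₂ = (0.114, 0.324, 0.867) (taken with n_z > 0).
tan δ = √(n_x²+n_y²)/n_z = 0.344/0.867, so δ = 21.6°.
Dip direction = atan2(0.114, 0.324) = 19° (azimuth of n's horizontal projection).

true dip 22°, dip direction 020°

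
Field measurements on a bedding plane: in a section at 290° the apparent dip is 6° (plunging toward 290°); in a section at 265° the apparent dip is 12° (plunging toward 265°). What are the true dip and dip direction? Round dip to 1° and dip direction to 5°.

Represent each trace as a vector plunging at its apparent dip toward its trend (east-north-up frame): v₁ = (-0.935, 0.340, -0.105), v₂ = (-0.974, -0.085, -0.208).
The plane normal is n = v₁ × v₂ ∝ (-0.080, -0.092, 0.411).
True dip = arccos(n_z / |n|) = arccos(0.9587) = 16.5°.
Dip direction = atan2(-0.080, -0.092) = 221° (azimuth of n's horizontal projection).

true dip 17°, dip direction 220°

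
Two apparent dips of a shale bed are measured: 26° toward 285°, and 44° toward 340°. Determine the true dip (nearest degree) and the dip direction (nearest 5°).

Represent each trace as a vector plunging at its apparent dip toward its trend (east-north-up frame): v₁ = (-0.868, 0.233, -0.438), v₂ = (-0.246, 0.676, -0.695).
The plane normal is n = v₁ × v₂ ∝ (-0.135, 0.495, 0.530).
Dip δ = arctan(|n_h|/n_z) = arctan(0.513/0.530) = 44.1°.
Dip direction = azimuth of (n_x, n_y) = atan2(-0.135, 0.495) = 345°.

true dip 44°, dip direction 345°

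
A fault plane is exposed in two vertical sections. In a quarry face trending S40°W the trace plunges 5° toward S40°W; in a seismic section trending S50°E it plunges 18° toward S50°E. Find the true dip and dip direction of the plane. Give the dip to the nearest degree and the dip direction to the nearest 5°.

Each apparent-dip line lies in the plane. As unit vectors (x east, y north, z up), v₁ plunges 5°→S40°W and v₂ plunges 18°→S50°E.
n = v₁ × v₂ = (0.183, -0.261, 0.947) (taken with n_z > 0).
Dip δ = arctan(|n_h|/n_z) = arctan(0.319/0.947) = 18.6°.
The horizontal component of n points toward azimuth atan2(n_x, n_y) = 145°, the dip direction.

true dip 19°, dip direction 145°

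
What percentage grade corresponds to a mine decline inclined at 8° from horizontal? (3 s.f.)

grade % = 100 × tan 8° = 100 × 0.1405

14.1%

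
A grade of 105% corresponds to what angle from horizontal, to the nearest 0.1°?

46.4°

tan θ = 105/100 = 1.0500
θ = arctan(1.0500) = 46.40°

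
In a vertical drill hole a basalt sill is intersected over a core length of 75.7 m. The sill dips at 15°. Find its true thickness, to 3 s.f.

73.1 m

True thickness t = h · cos(dip) = 75.7 × cos 15°
t = 75.7 × 0.9659 = 73.121 m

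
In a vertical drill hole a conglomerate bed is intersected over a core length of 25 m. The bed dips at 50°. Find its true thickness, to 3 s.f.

True thickness t = h · cos(dip) = 25 × cos 50°
t = 25 × 0.6428 = 16.070 m

16.1 m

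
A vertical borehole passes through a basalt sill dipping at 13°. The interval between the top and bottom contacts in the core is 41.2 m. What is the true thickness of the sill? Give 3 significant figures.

True thickness t = h · cos(dip) = 41.2 × cos 13°
t = 41.2 × 0.9744 = 40.144 m

40.1 m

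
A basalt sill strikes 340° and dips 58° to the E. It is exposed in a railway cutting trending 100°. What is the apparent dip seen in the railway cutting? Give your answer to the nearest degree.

Angle between strike (340°) and section (100°): β = 60°.
tan(apparent dip) = tan 58° · sin 60° = 1.3859
α = arctan(1.3859) = 54.19°

54°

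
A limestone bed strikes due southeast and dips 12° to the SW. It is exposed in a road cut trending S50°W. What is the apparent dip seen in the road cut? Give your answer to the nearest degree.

Angle between strike (due southeast) and section (S50°W): β = 85°.
tan(apparent dip) = tan 12° · sin 85° = 0.2117
apparent dip = arctan 0.2117 = 11.96°

12°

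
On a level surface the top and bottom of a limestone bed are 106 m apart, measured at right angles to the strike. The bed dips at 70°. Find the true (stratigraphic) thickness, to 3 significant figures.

True thickness t = w · sin(dip) = 106 × sin 70°
t = 106 × 0.9397 = 99.607 m

99.6 m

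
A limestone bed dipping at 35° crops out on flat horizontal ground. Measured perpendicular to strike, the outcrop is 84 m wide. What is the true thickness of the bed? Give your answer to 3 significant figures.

48.2 m

True thickness t = w · sin(dip) = 84 × sin 35°
t = 84 × 0.5736 = 48.180 m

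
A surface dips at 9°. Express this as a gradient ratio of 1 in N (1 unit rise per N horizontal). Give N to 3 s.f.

1 in 6.31

1 : N means tan θ = 1/N, so N = 1/tan 9° = 1/0.1584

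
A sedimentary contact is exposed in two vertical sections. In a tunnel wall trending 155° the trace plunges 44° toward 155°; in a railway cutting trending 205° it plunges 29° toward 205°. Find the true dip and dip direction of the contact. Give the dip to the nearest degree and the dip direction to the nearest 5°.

Represent each trace as a vector plunging at its apparent dip toward its trend (east-north-up frame): v₁ = (0.304, -0.652, -0.695), v₂ = (-0.370, -0.793, -0.485).
Cross product v₁ × v₂ gives the pole to the plane: n ∝ (0.235, -0.404, 0.482).
tan δ = √(n_x²+n_y²)/n_z = 0.467/0.482, so δ = 44.1°.
Dip direction = azimuth of (n_x, n_y) = atan2(0.235, -0.404) = 150°.

true dip 44°, dip direction 150°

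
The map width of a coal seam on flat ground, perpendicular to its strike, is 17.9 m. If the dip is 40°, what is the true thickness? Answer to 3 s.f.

11.5 m

True thickness t = w · sin(dip) = 17.9 × sin 40°
t = 17.9 × 0.6428 = 11.506 m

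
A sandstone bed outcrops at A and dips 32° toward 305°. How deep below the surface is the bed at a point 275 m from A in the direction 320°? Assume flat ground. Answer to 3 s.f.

The hole lies 15° from the dip direction, so the down-dip offset is 275 × cos 15° = 265.63 m.
Depth = down-dip offset × tan(dip) = 265.63 × tan 32° = 265.63 × 0.6249
Depth = 165.98 m

166 m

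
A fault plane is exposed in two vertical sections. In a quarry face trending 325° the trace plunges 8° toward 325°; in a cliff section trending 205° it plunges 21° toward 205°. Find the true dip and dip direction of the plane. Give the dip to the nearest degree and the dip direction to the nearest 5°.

true dip 28°, dip direction 250°

The two traces are lines in the plane: v₁ = (sin 325°·cos 8°, cos 325°·cos 8°, −sin 8°), v₂ = (sin 205°·cos 21°, cos 205°·cos 21°, −sin 21°).
Cross product v₁ × v₂ gives the pole to the plane: n ∝ (-0.408, -0.149, 0.801).
tan δ = √(n_x²+n_y²)/n_z = 0.435/0.801, so δ = 28.5°.
Dip direction = atan2(-0.408, -0.149) = 250° (azimuth of n's horizontal projection).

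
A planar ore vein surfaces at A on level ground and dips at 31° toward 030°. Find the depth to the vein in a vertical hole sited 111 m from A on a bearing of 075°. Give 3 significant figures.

The hole lies 45° from the dip direction, so the down-dip offset is 111 × cos 45° = 78.49 m.
Depth = down-dip offset × tan(dip) = 78.49 × tan 31° = 78.49 × 0.6009
Depth = 47.16 m

47.2 m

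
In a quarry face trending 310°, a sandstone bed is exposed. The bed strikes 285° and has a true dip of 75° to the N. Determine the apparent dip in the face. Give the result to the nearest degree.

58°

Angle between strike (285°) and section (310°): β = 25°.
tan α = tan 75° × sin 25° = 3.7321 × 0.4226 = 1.5772
α = arctan(1.5772) = 57.62°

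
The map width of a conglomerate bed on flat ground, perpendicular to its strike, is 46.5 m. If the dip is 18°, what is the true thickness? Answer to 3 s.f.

14.4 m

True thickness t = w · sin(dip) = 46.5 × sin 18°
t = 46.5 × 0.3090 = 14.369 m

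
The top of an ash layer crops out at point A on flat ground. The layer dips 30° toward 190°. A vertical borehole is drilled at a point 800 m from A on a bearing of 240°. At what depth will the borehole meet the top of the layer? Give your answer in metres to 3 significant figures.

The hole lies 50° from the dip direction, so the down-dip offset is 800 × cos 50° = 514.23 m.
Depth = down-dip offset × tan(dip) = 514.23 × tan 30° = 514.23 × 0.5774
Depth = 296.89 m

297 m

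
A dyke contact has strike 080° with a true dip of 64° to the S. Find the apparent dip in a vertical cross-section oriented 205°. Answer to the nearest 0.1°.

The strike is 080° and the section trends 205°; the acute angle between them is β = 55°.
tan α = tan 64° × sin 55° = 2.0503 × 0.8192 = 1.6795
apparent dip = arctan 1.6795 = 59.23°

59.2°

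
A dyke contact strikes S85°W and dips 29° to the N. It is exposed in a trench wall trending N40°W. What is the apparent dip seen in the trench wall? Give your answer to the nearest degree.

24°

The section lies 55° from the strike.
tan(apparent dip) = tan 29° · sin 55° = 0.4541
α = arctan(0.4541) = 24.42°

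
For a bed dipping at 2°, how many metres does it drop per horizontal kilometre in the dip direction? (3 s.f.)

34.9 m

drop per km = 1000 × tan 2° = 1000 × 0.0349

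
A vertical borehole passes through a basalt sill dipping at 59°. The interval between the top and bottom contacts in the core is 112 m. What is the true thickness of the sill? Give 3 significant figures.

57.7 m

True thickness t = h · cos(dip) = 112 × cos 59°
t = 112 × 0.5150 = 57.684 m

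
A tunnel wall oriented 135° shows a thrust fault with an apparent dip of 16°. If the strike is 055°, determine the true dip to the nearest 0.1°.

16.2°

β = acute angle between strike 055° and section 135° = 80°.
tan δ = tan α / sin β = tan 16° / sin 80° = 0.2867 / 0.9848 = 0.2912
δ = arctan(0.2912) = 16.23°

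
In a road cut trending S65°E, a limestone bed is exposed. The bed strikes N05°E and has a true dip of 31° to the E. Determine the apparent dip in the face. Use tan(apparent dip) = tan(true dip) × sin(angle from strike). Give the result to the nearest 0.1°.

29.5°

The strike is N05°E and the section trends S65°E; the acute angle between them is β = 70°.
tan(apparent dip) = tan 31° · sin 70° = 0.5646
apparent dip = arctan 0.5646 = 29.45°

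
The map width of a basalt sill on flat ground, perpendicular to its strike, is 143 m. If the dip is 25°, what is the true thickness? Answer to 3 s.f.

60.4 m

True thickness t = w · sin(dip) = 143 × sin 25°
t = 143 × 0.4226 = 60.434 m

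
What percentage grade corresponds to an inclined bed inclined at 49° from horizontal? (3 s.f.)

115%

grade % = 100 × tan 49° = 100 × 1.1504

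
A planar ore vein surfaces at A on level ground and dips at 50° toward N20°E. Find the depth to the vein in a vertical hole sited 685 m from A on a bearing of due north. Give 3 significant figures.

767 m

The hole lies 20° from the dip direction, so the down-dip offset is 685 × cos 20° = 643.69 m.
Depth = down-dip offset × tan(dip) = 643.69 × tan 50° = 643.69 × 1.1918
Depth = 767.12 m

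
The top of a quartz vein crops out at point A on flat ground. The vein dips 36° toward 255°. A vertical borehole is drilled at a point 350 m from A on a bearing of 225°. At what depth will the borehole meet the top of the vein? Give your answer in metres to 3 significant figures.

220 m

The hole lies 30° from the dip direction, so the down-dip offset is 350 × cos 30° = 303.11 m.
Depth = down-dip offset × tan(dip) = 303.11 × tan 36° = 303.11 × 0.7265
Depth = 220.22 m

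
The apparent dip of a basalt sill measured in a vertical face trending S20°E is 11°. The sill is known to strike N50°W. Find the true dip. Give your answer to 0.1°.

The section is 30° from the strike.
tan δ = tan α / sin β = tan 11° / sin 30° = 0.1944 / 0.5000 = 0.3888
true dip = arctan 0.3888 = 21.24°

21.2°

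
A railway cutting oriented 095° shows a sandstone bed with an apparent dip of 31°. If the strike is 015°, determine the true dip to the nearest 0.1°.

31.4°

The section is 80° from the strike.
tan δ = tan α / sin β = tan 31° / sin 80° = 0.6009 / 0.9848 = 0.6101
δ = arctan(0.6101) = 31.39°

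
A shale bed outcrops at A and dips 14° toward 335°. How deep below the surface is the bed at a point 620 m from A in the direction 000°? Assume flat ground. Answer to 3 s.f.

The hole lies 25° from the dip direction, so the down-dip offset is 620 × cos 25° = 561.91 m.
Depth = down-dip offset × tan(dip) = 561.91 × tan 14° = 561.91 × 0.2493
Depth = 140.10 m

140 m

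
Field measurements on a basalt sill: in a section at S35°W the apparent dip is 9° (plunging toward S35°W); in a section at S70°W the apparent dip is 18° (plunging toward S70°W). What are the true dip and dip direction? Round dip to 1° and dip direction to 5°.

true dip 21°, dip direction 280°

The two traces are lines in the plane: v₁ = (sin 215°·cos 9°, cos 215°·cos 9°, −sin 9°), v₂ = (sin 250°·cos 18°, cos 250°·cos 18°, −sin 18°).
Cross product v₁ × v₂ gives the pole to the plane: n ∝ (-0.199, 0.035, 0.539).
Dip δ = arctan(|n_h|/n_z) = arctan(0.202/0.539) = 20.6°.
Dip direction = azimuth of (n_x, n_y) = atan2(-0.199, 0.035) = 280°.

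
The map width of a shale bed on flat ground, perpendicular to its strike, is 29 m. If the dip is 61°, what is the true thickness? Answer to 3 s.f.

True thickness t = w · sin(dip) = 29 × sin 61°
t = 29 × 0.8746 = 25.364 m

25.4 m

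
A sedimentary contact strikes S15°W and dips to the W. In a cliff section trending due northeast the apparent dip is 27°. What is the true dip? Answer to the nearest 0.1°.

45.5°

β = acute angle between strike S15°W and section due northeast = 30°.
tan(true dip) = tan 27° / sin 30° = 1.0191
δ = arctan(1.0191) = 45.54°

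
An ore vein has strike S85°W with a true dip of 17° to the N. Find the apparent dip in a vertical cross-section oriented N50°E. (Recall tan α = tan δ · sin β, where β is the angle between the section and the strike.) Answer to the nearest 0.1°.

The section lies 35° from the strike.
tan α = tan 17° × sin 35° = 0.3057 × 0.5736 = 0.1754
apparent dip = arctan 0.1754 = 9.95°

9.9°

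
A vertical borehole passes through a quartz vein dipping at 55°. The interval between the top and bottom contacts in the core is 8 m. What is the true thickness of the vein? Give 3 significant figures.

4.59 m

True thickness t = h · cos(dip) = 8 × cos 55°
t = 8 × 0.5736 = 4.589 m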